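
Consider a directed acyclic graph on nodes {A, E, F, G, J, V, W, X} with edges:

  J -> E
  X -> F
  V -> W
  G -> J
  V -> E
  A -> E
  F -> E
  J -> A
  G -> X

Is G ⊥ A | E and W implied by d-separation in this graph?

We examine all 4 paths between G and A:
Path 1: G → J → E ← A
  J is a chain and J is not conditioned on; E is a collider and E is conditioned on, which opens it — no node blocks this path, so it is active.
Path 2: G → J → A
  J is a chain and J is not conditioned on — no node blocks this path, so it is active.
Path 3: G → X → F → E ← J → A
  X is a chain and X is not conditioned on; F is a chain and F is not conditioned on; E is a collider and E is conditioned on, which opens it; J is a fork and J is not conditioned on — no node blocks this path, so it is active.
Path 4: G → X → F → E ← A
  X is a chain and X is not conditioned on; F is a chain and F is not conditioned on; E is a collider and E is conditioned on, which opens it — no node blocks this path, so it is active.
Since the path G → J → E ← A is active, G and A are not d-separated given {E, W}.

No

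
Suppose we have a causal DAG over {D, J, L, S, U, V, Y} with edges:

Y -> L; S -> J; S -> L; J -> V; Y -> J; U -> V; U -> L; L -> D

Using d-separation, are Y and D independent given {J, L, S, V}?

Yes — Y and D are d-separated given {J, L, S, V}.

There are 3 undirected paths between Y and D; checking each against the conditioning set {J, L, S, V}:
Path 1: Y → L → D
  L is a chain here and L is conditioned on, so the path is blocked at L.
Path 2: Y → J ← S → L → D
  S is a fork here and S is conditioned on, so the path is blocked at S.
Path 3: Y → J → V ← U → L → D
  J is a chain here and J is conditioned on, so the path is blocked at J.
Since every path is blocked, d-separation holds.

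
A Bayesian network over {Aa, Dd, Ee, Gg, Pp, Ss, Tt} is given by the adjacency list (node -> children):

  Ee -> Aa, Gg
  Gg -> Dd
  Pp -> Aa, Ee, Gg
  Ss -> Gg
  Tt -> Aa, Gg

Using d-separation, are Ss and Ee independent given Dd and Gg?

No

5 paths connect Ss and Ee; each must be blocked for d-separation to hold:
  1. Ss → Gg ← Ee — Gg:collider[open] ⇒ active
  2. Ss → Gg ← Pp → Ee — Gg:collider[open]; Pp:fork[open] ⇒ active
  3. Ss → Gg ← Pp → Aa ← Ee — Gg:collider[open]; Pp:fork[open]; Aa:collider[blocks] ⇒ blocked
  4. Ss → Gg ← Tt → Aa ← Ee — Gg:collider[open]; Tt:fork[open]; Aa:collider[blocks] ⇒ blocked
  5. Ss → Gg ← Tt → Aa ← Pp → Ee — Gg:collider[open]; Tt:fork[open]; Aa:collider[blocks]; Pp:fork[open] ⇒ blocked
Since the path Ss → Gg ← Ee is active, Ss and Ee are not d-separated given {Dd, Gg}.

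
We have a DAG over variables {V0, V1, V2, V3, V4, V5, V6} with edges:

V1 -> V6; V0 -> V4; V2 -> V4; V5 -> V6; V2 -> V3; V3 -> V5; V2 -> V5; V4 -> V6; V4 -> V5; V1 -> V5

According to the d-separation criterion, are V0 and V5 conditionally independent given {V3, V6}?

No — V0 and V5 are not d-separated given {V3, V6}.

We examine all 5 paths between V0 and V5:
Path 1: V0 → V4 ← V2 → V3 → V5
  V3 is a chain here and V3 is conditioned on, so the path is blocked at V3.
Path 2: V0 → V4 ← V2 → V5
  V4 is a collider and its descendant V6 is conditioned on, which opens it; V2 is a fork and V2 is not conditioned on — no node blocks this path, so it is active.
Path 3: V0 → V4 → V6 ← V1 → V5
  V4 is a chain and V4 is not conditioned on; V6 is a collider and V6 is conditioned on, which opens it; V1 is a fork and V1 is not conditioned on — no node blocks this path, so it is active.
Path 4: V0 → V4 → V6 ← V5
  V4 is a chain and V4 is not conditioned on; V6 is a collider and V6 is conditioned on, which opens it — no node blocks this path, so it is active.
Path 5: V0 → V4 → V5
  V4 is a chain and V4 is not conditioned on — no node blocks this path, so it is active.
Because an active path exists, V0 and V5 are not d-separated.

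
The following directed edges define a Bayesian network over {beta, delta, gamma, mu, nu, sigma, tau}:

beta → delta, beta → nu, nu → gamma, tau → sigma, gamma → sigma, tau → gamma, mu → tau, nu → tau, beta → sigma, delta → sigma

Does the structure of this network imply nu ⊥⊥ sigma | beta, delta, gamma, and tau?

Enumerating the 6 paths from nu to sigma and testing each for blocking by {beta, delta, gamma, tau}:
Path 1: nu ← beta → delta → sigma
  beta is a fork here and beta is conditioned on, so the path is blocked at beta.
Path 2: nu ← beta → sigma
  beta is a fork here and beta is conditioned on, so the path is blocked at beta.
Path 3: nu → gamma → sigma
  gamma is a chain here and gamma is conditioned on, so the path is blocked at gamma.
Path 4: nu → gamma ← tau → sigma
  tau is a fork here and tau is conditioned on, so the path is blocked at tau.
Path 5: nu → tau → gamma → sigma
  tau is a chain here and tau is conditioned on, so the path is blocked at tau.
Path 6: nu → tau → sigma
  tau is a chain here and tau is conditioned on, so the path is blocked at tau.
All paths are blocked; nu ⊥ sigma | {beta, delta, gamma, tau} holds.

Yes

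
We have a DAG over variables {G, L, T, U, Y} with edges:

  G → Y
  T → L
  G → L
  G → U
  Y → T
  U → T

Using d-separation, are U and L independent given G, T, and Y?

Enumerating the 4 paths from U to L and testing each for blocking by {G, T, Y}:
Path 1: U → T ← Y ← G → L
  Y is a chain here and Y is conditioned on, so the path is blocked at Y.
Path 2: U → T → L
  T is a chain here and T is conditioned on, so the path is blocked at T.
Path 3: U ← G → Y → T → L
  G is a fork here and G is conditioned on, so the path is blocked at G.
Path 4: U ← G → L
  G is a fork here and G is conditioned on, so the path is blocked at G.
Every path is blocked, so U and L are d-separated given {G, T, Y}.

Yes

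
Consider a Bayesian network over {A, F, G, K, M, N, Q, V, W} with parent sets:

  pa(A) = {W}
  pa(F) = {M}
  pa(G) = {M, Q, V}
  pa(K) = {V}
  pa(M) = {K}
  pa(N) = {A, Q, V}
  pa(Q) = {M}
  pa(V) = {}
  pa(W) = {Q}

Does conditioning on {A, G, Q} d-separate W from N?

Yes

Enumerating the 6 paths from W to N and testing each for blocking by {A, G, Q}:
Path 1: W → A → N
  A is a chain here and A is conditioned on, so the path is blocked at A.
Path 2: W ← Q → G ← V → N
  Q is a fork here and Q is conditioned on, so the path is blocked at Q.
Path 3: W ← Q → G ← M ← K ← V → N
  Q is a fork here and Q is conditioned on, so the path is blocked at Q.
Path 4: W ← Q ← M → G ← V → N
  Q is a chain here and Q is conditioned on, so the path is blocked at Q.
Path 5: W ← Q ← M ← K ← V → N
  Q is a chain here and Q is conditioned on, so the path is blocked at Q.
Path 6: W ← Q → N
  Q is a fork here and Q is conditioned on, so the path is blocked at Q.
All paths are blocked; W ⊥ N | {A, G, Q} holds.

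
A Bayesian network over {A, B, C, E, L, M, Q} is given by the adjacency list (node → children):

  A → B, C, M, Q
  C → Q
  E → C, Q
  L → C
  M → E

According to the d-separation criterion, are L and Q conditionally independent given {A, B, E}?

We examine all 5 paths between L and Q:
Path 1: L → C ← E → Q
  C is a collider here and neither C nor any of its descendants is conditioned on, so the collider stays closed — the path is blocked at C.
Path 2: L → C ← E ← M ← A → Q
  C is a collider here and neither C nor any of its descendants is conditioned on, so the collider stays closed — the path is blocked at C.
Path 3: L → C → Q
  C is a chain and C is not conditioned on — no node blocks this path, so it is active.
Path 4: L → C ← A → Q
  C is a collider here and neither C nor any of its descendants is conditioned on, so the collider stays closed — the path is blocked at C.
Path 5: L → C ← A → M → E → Q
  C is a collider here and neither C nor any of its descendants is conditioned on, so the collider stays closed — the path is blocked at C.
At least one path is unblocked, so d-separation fails.

No — L and Q are not d-separated given {A, B, E}.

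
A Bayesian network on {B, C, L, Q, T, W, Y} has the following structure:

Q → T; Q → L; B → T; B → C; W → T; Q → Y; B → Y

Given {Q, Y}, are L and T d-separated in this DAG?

Yes — L and T are d-separated given {Q, Y}.

We examine all 2 paths between L and T:
  1. L ← Q → Y ← B → T — Q:fork[blocks]; Y:collider[open]; B:fork[open] ⇒ blocked
  2. L ← Q → T — Q:fork[blocks] ⇒ blocked
Every path is blocked, so L and T are d-separated given {Q, Y}.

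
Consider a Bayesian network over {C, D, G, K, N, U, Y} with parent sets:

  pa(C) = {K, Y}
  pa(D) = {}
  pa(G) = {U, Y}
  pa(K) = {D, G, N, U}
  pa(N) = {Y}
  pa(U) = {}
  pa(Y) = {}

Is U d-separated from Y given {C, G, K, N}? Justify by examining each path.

We examine all 6 paths between U and Y:
  1. U → G ← Y — G:collider[open] ⇒ active
  2. U → G → K → C ← Y — G:chain[blocks]; K:chain[blocks]; C:collider[open] ⇒ blocked
  3. U → G → K ← N ← Y — G:chain[blocks]; K:collider[open]; N:chain[blocks] ⇒ blocked
  4. U → K ← G ← Y — K:collider[open]; G:chain[blocks] ⇒ blocked
  5. U → K → C ← Y — K:chain[blocks]; C:collider[open] ⇒ blocked
  6. U → K ← N ← Y — K:collider[open]; N:chain[blocks] ⇒ blocked
Because an active path exists, U and Y are not d-separated.

No — U and Y are not d-separated given {C, G, K, N}.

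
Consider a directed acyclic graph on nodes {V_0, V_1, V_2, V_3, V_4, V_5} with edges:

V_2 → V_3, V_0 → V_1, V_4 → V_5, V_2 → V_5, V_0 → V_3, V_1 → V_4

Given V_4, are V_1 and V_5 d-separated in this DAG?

There are 2 undirected paths between V_1 and V_5; checking each against the conditioning set {V_4}:
Path 1: V_1 → V_4 → V_5
  V_4 is a chain here and V_4 is conditioned on, so the path is blocked at V_4.
Path 2: V_1 ← V_0 → V_3 ← V_2 → V_5
  V_3 is a collider here and neither V_3 nor any of its descendants is conditioned on, so the collider stays closed — the path is blocked at V_3.
Every path is blocked, so V_1 and V_5 are d-separated given {V_4}.

Yes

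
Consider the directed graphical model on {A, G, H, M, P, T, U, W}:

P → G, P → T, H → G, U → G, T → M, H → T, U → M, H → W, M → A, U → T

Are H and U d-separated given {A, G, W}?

No — H and U are not d-separated given {A, G, W}.

We examine all 6 paths between H and U:
Path 1: H → T → M ← U
  T is a chain and T is not conditioned on; M is a collider and its descendant A is conditioned on, which opens it — no node blocks this path, so it is active.
Path 2: H → T ← U
  T is a collider and its descendant A is conditioned on, which opens it — no node blocks this path, so it is active.
Path 3: H → T ← P → G ← U
  T is a collider and its descendant A is conditioned on, which opens it; P is a fork and P is not conditioned on; G is a collider and G is conditioned on, which opens it — no node blocks this path, so it is active.
Path 4: H → G ← U
  G is a collider and G is conditioned on, which opens it — no node blocks this path, so it is active.
Path 5: H → G ← P → T → M ← U
  G is a collider and G is conditioned on, which opens it; P is a fork and P is not conditioned on; T is a chain and T is not conditioned on; M is a collider and its descendant A is conditioned on, which opens it — no node blocks this path, so it is active.
Path 6: H → G ← P → T ← U
  G is a collider and G is conditioned on, which opens it; P is a fork and P is not conditioned on; T is a collider and its descendant A is conditioned on, which opens it — no node blocks this path, so it is active.
Because an active path exists, H and U are not d-separated.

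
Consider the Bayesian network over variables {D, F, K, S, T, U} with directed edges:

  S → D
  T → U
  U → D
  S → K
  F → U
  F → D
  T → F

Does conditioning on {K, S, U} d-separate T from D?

There are 4 undirected paths between T and D; checking each against the conditioning set {K, S, U}:
  1. T → F → U → D — F:chain[open]; U:chain[blocks] ⇒ blocked
  2. T → F → D — F:chain[open] ⇒ active
  3. T → U ← F → D — U:collider[open]; F:fork[open] ⇒ active
  4. T → U → D — U:chain[blocks] ⇒ blocked
Because an active path exists, T and D are not d-separated.

No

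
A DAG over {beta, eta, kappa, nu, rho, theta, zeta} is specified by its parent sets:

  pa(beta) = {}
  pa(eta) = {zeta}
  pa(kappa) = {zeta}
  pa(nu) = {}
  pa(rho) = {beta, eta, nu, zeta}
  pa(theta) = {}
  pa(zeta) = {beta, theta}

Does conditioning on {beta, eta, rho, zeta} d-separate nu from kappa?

Enumerating the 3 paths from nu to kappa and testing each for blocking by {beta, eta, rho, zeta}:
  1. nu → rho ← zeta → kappa — rho:collider[open]; zeta:fork[blocks] ⇒ blocked
  2. nu → rho ← beta → zeta → kappa — rho:collider[open]; beta:fork[blocks]; zeta:chain[blocks] ⇒ blocked
  3. nu → rho ← eta ← zeta → kappa — rho:collider[open]; eta:chain[blocks]; zeta:fork[blocks] ⇒ blocked
All paths are blocked; nu ⊥ kappa | {beta, eta, rho, zeta} holds.

Yes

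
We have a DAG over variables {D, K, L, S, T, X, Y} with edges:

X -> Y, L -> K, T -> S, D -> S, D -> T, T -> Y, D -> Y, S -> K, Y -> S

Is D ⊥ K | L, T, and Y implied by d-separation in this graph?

No

We examine all 5 paths between D and K:
Path 1: D → T → S → K
  T is a chain here and T is conditioned on, so the path is blocked at T.
Path 2: D → T → Y → S → K
  T is a chain here and T is conditioned on, so the path is blocked at T.
Path 3: D → S → K
  S is a chain and S is not conditioned on — no node blocks this path, so it is active.
Path 4: D → Y ← T → S → K
  T is a fork here and T is conditioned on, so the path is blocked at T.
Path 5: D → Y → S → K
  Y is a chain here and Y is conditioned on, so the path is blocked at Y.
At least one path is unblocked, so d-separation fails.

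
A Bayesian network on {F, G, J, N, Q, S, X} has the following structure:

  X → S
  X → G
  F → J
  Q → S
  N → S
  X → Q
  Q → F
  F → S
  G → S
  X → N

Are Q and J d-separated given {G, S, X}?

No

We examine all 5 paths between Q and J:
Path 1: Q ← X → N → S ← F → J
  X is a fork here and X is conditioned on, so the path is blocked at X.
Path 2: Q ← X → S ← F → J
  X is a fork here and X is conditioned on, so the path is blocked at X.
Path 3: Q ← X → G → S ← F → J
  X is a fork here and X is conditioned on, so the path is blocked at X.
Path 4: Q → F → J
  F is a chain and F is not conditioned on — no node blocks this path, so it is active.
Path 5: Q → S ← F → J
  S is a collider and S is conditioned on, which opens it; F is a fork and F is not conditioned on — no node blocks this path, so it is active.
Because an active path exists, Q and J are not d-separated.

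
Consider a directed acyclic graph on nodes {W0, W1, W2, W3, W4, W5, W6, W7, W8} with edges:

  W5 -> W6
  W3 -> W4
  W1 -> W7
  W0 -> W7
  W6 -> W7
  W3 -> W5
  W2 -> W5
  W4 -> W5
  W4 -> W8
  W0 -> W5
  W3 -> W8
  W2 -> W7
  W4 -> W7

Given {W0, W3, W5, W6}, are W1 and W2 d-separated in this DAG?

We examine all 6 paths between W1 and W2:
Path 1: W1 → W7 ← W0 → W5 ← W2
  W7 is a collider here and neither W7 nor any of its descendants is conditioned on, so the collider stays closed — the path is blocked at W7.
Path 2: W1 → W7 ← W2
  W7 is a collider here and neither W7 nor any of its descendants is conditioned on, so the collider stays closed — the path is blocked at W7.
Path 3: W1 → W7 ← W6 ← W5 ← W2
  W7 is a collider here and neither W7 nor any of its descendants is conditioned on, so the collider stays closed — the path is blocked at W7.
Path 4: W1 → W7 ← W4 → W5 ← W2
  W7 is a collider here and neither W7 nor any of its descendants is conditioned on, so the collider stays closed — the path is blocked at W7.
Path 5: W1 → W7 ← W4 ← W3 → W5 ← W2
  W7 is a collider here and neither W7 nor any of its descendants is conditioned on, so the collider stays closed — the path is blocked at W7.
Path 6: W1 → W7 ← W4 → W8 ← W3 → W5 ← W2
  W7 is a collider here and neither W7 nor any of its descendants is conditioned on, so the collider stays closed — the path is blocked at W7.
Since every path is blocked, d-separation holds.

Yes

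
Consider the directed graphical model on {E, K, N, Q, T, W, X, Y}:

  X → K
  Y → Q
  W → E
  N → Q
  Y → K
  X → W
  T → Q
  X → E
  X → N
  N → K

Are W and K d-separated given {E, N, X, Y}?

6 paths connect W and K; each must be blocked for d-separation to hold:
Path 1: W ← X → N → K
  X is a fork here and X is conditioned on, so the path is blocked at X.
Path 2: W ← X → N → Q ← Y → K
  X is a fork here and X is conditioned on, so the path is blocked at X.
Path 3: W ← X → K
  X is a fork here and X is conditioned on, so the path is blocked at X.
Path 4: W → E ← X → N → K
  X is a fork here and X is conditioned on, so the path is blocked at X.
Path 5: W → E ← X → N → Q ← Y → K
  X is a fork here and X is conditioned on, so the path is blocked at X.
Path 6: W → E ← X → K
  X is a fork here and X is conditioned on, so the path is blocked at X.
All paths are blocked; W ⊥ K | {E, N, X, Y} holds.

Yes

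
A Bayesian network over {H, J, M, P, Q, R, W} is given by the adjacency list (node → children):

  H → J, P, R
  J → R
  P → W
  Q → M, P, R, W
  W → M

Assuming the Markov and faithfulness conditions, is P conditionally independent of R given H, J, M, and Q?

Yes

There are 5 undirected paths between P and R; checking each against the conditioning set {H, J, M, Q}:
Path 1: P → W → M ← Q → R
  Q is a fork here and Q is conditioned on, so the path is blocked at Q.
Path 2: P → W ← Q → R
  Q is a fork here and Q is conditioned on, so the path is blocked at Q.
Path 3: P ← H → J → R
  H is a fork here and H is conditioned on, so the path is blocked at H.
Path 4: P ← H → R
  H is a fork here and H is conditioned on, so the path is blocked at H.
Path 5: P ← Q → R
  Q is a fork here and Q is conditioned on, so the path is blocked at Q.
Since every path is blocked, d-separation holds.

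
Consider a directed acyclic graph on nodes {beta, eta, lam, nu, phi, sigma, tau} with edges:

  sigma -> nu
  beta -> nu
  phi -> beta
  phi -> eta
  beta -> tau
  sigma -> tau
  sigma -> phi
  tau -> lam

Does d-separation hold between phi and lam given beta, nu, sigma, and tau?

Enumerating the 4 paths from phi to lam and testing each for blocking by {beta, nu, sigma, tau}:
  1. phi → beta → tau → lam — beta:chain[blocks]; tau:chain[blocks] ⇒ blocked
  2. phi → beta → nu ← sigma → tau → lam — beta:chain[blocks]; nu:collider[open]; sigma:fork[blocks]; tau:chain[blocks] ⇒ blocked
  3. phi ← sigma → tau → lam — sigma:fork[blocks]; tau:chain[blocks] ⇒ blocked
  4. phi ← sigma → nu ← beta → tau → lam — sigma:fork[blocks]; nu:collider[open]; beta:fork[blocks]; tau:chain[blocks] ⇒ blocked
All paths are blocked; phi ⊥ lam | {beta, nu, sigma, tau} holds.

Yes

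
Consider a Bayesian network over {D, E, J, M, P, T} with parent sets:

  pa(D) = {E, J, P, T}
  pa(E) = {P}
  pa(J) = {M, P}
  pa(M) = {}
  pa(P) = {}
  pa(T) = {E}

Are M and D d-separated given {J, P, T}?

We examine all 4 paths between M and D:
Path 1: M → J ← P → D
  P is a fork here and P is conditioned on, so the path is blocked at P.
Path 2: M → J ← P → E → D
  P is a fork here and P is conditioned on, so the path is blocked at P.
Path 3: M → J ← P → E → T → D
  P is a fork here and P is conditioned on, so the path is blocked at P.
Path 4: M → J → D
  J is a chain here and J is conditioned on, so the path is blocked at J.
Every path is blocked, so M and D are d-separated given {J, P, T}.

Yes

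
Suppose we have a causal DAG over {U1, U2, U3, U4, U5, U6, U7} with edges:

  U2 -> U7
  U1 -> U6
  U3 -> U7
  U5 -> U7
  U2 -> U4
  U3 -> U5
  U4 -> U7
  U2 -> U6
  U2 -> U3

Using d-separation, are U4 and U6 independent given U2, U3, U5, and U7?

There are 4 undirected paths between U4 and U6; checking each against the conditioning set {U2, U3, U5, U7}:
Path 1: U4 → U7 ← U5 ← U3 ← U2 → U6
  U5 is a chain here and U5 is conditioned on, so the path is blocked at U5.
Path 2: U4 → U7 ← U3 ← U2 → U6
  U3 is a chain here and U3 is conditioned on, so the path is blocked at U3.
Path 3: U4 → U7 ← U2 → U6
  U2 is a fork here and U2 is conditioned on, so the path is blocked at U2.
Path 4: U4 ← U2 → U6
  U2 is a fork here and U2 is conditioned on, so the path is blocked at U2.
All paths are blocked; U4 ⊥ U6 | {U2, U3, U5, U7} holds.

Yes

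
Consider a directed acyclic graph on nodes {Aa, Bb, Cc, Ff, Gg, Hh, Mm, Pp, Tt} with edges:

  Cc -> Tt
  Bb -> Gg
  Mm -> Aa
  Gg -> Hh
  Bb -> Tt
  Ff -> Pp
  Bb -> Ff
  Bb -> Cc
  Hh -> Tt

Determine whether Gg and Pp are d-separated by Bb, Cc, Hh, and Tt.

Yes

There are 3 undirected paths between Gg and Pp; checking each against the conditioning set {Bb, Cc, Hh, Tt}:
  1. Gg ← Bb → Ff → Pp — Bb:fork[blocks]; Ff:chain[open] ⇒ blocked
  2. Gg → Hh → Tt ← Bb → Ff → Pp — Hh:chain[blocks]; Tt:collider[open]; Bb:fork[blocks]; Ff:chain[open] ⇒ blocked
  3. Gg → Hh → Tt ← Cc ← Bb → Ff → Pp — Hh:chain[blocks]; Tt:collider[open]; Cc:chain[blocks]; Bb:fork[blocks]; Ff:chain[open] ⇒ blocked
Since every path is blocked, d-separation holds.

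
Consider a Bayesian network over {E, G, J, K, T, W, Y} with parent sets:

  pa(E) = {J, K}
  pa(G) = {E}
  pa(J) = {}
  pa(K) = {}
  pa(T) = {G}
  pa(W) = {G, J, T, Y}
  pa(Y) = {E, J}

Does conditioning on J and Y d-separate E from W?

No

We examine all 6 paths between E and W:
Path 1: E → G → T → W
  G is a chain and G is not conditioned on; T is a chain and T is not conditioned on — no node blocks this path, so it is active.
Path 2: E → G → W
  G is a chain and G is not conditioned on — no node blocks this path, so it is active.
Path 3: E ← J → W
  J is a fork here and J is conditioned on, so the path is blocked at J.
Path 4: E ← J → Y → W
  J is a fork here and J is conditioned on, so the path is blocked at J.
Path 5: E → Y ← J → W
  J is a fork here and J is conditioned on, so the path is blocked at J.
Path 6: E → Y → W
  Y is a chain here and Y is conditioned on, so the path is blocked at Y.
Because an active path exists, E and W are not d-separated.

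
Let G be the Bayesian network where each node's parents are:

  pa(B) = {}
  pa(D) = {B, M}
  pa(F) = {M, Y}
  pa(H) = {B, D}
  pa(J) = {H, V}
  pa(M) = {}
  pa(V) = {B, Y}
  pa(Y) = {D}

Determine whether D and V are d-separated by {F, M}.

6 paths connect D and V; each must be blocked for d-separation to hold:
  1. D → H → J ← V — H:chain[open]; J:collider[blocks] ⇒ blocked
  2. D → H ← B → V — H:collider[blocks]; B:fork[open] ⇒ blocked
  3. D ← B → H → J ← V — B:fork[open]; H:chain[open]; J:collider[blocks] ⇒ blocked
  4. D ← B → V — B:fork[open] ⇒ active
  5. D ← M → F ← Y → V — M:fork[blocks]; F:collider[open]; Y:fork[open] ⇒ blocked
  6. D → Y → V — Y:chain[open] ⇒ active
At least one path is unblocked, so d-separation fails.

No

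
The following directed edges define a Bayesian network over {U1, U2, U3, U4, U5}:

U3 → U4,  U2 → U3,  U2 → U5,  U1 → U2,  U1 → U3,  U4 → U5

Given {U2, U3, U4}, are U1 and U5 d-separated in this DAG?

4 paths connect U1 and U5; each must be blocked for d-separation to hold:
  1. U1 → U3 → U4 → U5 — U3:chain[blocks]; U4:chain[blocks] ⇒ blocked
  2. U1 → U3 ← U2 → U5 — U3:collider[open]; U2:fork[blocks] ⇒ blocked
  3. U1 → U2 → U3 → U4 → U5 — U2:chain[blocks]; U3:chain[blocks]; U4:chain[blocks] ⇒ blocked
  4. U1 → U2 → U5 — U2:chain[blocks] ⇒ blocked
All paths are blocked; U1 ⊥ U5 | {U2, U3, U4} holds.

Yes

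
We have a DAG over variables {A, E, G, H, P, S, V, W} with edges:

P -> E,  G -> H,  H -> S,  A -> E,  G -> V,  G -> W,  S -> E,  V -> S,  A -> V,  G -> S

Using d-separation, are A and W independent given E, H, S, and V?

6 paths connect A and W; each must be blocked for d-separation to hold:
  1. A → V ← G → W — V:collider[open]; G:fork[open] ⇒ active
  2. A → V → S ← G → W — V:chain[blocks]; S:collider[open]; G:fork[open] ⇒ blocked
  3. A → V → S ← H ← G → W — V:chain[blocks]; S:collider[open]; H:chain[blocks]; G:fork[open] ⇒ blocked
  4. A → E ← S ← G → W — E:collider[open]; S:chain[blocks]; G:fork[open] ⇒ blocked
  5. A → E ← S ← V ← G → W — E:collider[open]; S:chain[blocks]; V:chain[blocks]; G:fork[open] ⇒ blocked
  6. A → E ← S ← H ← G → W — E:collider[open]; S:chain[blocks]; H:chain[blocks]; G:fork[open] ⇒ blocked
Since the path A → V ← G → W is active, A and W are not d-separated given {E, H, S, V}.

No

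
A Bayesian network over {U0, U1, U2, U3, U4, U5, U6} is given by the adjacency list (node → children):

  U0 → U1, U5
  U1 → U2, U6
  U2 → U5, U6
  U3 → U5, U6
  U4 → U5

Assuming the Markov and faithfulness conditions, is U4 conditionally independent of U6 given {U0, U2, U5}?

There are 5 undirected paths between U4 and U6; checking each against the conditioning set {U0, U2, U5}:
  1. U4 → U5 ← U3 → U6 — U5:collider[open]; U3:fork[open] ⇒ active
  2. U4 → U5 ← U2 ← U1 → U6 — U5:collider[open]; U2:chain[blocks]; U1:fork[open] ⇒ blocked
  3. U4 → U5 ← U2 → U6 — U5:collider[open]; U2:fork[blocks] ⇒ blocked
  4. U4 → U5 ← U0 → U1 → U6 — U5:collider[open]; U0:fork[blocks]; U1:chain[open] ⇒ blocked
  5. U4 → U5 ← U0 → U1 → U2 → U6 — U5:collider[open]; U0:fork[blocks]; U1:chain[open]; U2:chain[blocks] ⇒ blocked
Since the path U4 → U5 ← U3 → U6 is active, U4 and U6 are not d-separated given {U0, U2, U5}.

No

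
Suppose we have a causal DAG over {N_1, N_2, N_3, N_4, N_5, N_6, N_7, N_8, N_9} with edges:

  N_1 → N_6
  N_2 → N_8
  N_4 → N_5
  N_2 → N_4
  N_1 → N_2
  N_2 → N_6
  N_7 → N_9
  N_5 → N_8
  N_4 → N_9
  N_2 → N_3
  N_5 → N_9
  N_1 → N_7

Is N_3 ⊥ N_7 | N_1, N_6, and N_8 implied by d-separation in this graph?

There are 6 undirected paths between N_3 and N_7; checking each against the conditioning set {N_1, N_6, N_8}:
  1. N_3 ← N_2 → N_4 → N_5 → N_9 ← N_7 — N_2:fork[open]; N_4:chain[open]; N_5:chain[open]; N_9:collider[blocks] ⇒ blocked
  2. N_3 ← N_2 → N_4 → N_9 ← N_7 — N_2:fork[open]; N_4:chain[open]; N_9:collider[blocks] ⇒ blocked
  3. N_3 ← N_2 → N_8 ← N_5 ← N_4 → N_9 ← N_7 — N_2:fork[open]; N_8:collider[open]; N_5:chain[open]; N_4:fork[open]; N_9:collider[blocks] ⇒ blocked
  4. N_3 ← N_2 → N_8 ← N_5 → N_9 ← N_7 — N_2:fork[open]; N_8:collider[open]; N_5:fork[open]; N_9:collider[blocks] ⇒ blocked
  5. N_3 ← N_2 ← N_1 → N_7 — N_2:chain[open]; N_1:fork[blocks] ⇒ blocked
  6. N_3 ← N_2 → N_6 ← N_1 → N_7 — N_2:fork[open]; N_6:collider[open]; N_1:fork[blocks] ⇒ blocked
All paths are blocked; N_3 ⊥ N_7 | {N_1, N_6, N_8} holds.

Yes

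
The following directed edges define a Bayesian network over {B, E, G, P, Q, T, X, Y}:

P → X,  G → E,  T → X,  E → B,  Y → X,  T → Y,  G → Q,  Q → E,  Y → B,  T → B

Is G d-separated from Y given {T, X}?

Yes

6 paths connect G and Y; each must be blocked for d-separation to hold:
Path 1: G → Q → E → B ← T → X ← Y
  B is a collider here and neither B nor any of its descendants is conditioned on, so the collider stays closed — the path is blocked at B.
Path 2: G → Q → E → B ← T → Y
  B is a collider here and neither B nor any of its descendants is conditioned on, so the collider stays closed — the path is blocked at B.
Path 3: G → Q → E → B ← Y
  B is a collider here and neither B nor any of its descendants is conditioned on, so the collider stays closed — the path is blocked at B.
Path 4: G → E → B ← T → X ← Y
  B is a collider here and neither B nor any of its descendants is conditioned on, so the collider stays closed — the path is blocked at B.
Path 5: G → E → B ← T → Y
  B is a collider here and neither B nor any of its descendants is conditioned on, so the collider stays closed — the path is blocked at B.
Path 6: G → E → B ← Y
  B is a collider here and neither B nor any of its descendants is conditioned on, so the collider stays closed — the path is blocked at B.
All paths are blocked; G ⊥ Y | {T, X} holds.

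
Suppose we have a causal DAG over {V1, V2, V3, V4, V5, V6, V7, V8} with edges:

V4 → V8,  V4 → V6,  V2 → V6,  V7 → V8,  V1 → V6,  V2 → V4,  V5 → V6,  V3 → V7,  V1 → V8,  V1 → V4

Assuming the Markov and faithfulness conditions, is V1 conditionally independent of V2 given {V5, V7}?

6 paths connect V1 and V2; each must be blocked for d-separation to hold:
Path 1: V1 → V8 ← V4 ← V2
  V8 is a collider here and neither V8 nor any of its descendants is conditioned on, so the collider stays closed — the path is blocked at V8.
Path 2: V1 → V8 ← V4 → V6 ← V2
  V8 is a collider here and neither V8 nor any of its descendants is conditioned on, so the collider stays closed — the path is blocked at V8.
Path 3: V1 → V4 ← V2
  V4 is a collider here and neither V4 nor any of its descendants is conditioned on, so the collider stays closed — the path is blocked at V4.
Path 4: V1 → V4 → V6 ← V2
  V6 is a collider here and neither V6 nor any of its descendants is conditioned on, so the collider stays closed — the path is blocked at V6.
Path 5: V1 → V6 ← V2
  V6 is a collider here and neither V6 nor any of its descendants is conditioned on, so the collider stays closed — the path is blocked at V6.
Path 6: V1 → V6 ← V4 ← V2
  V6 is a collider here and neither V6 nor any of its descendants is conditioned on, so the collider stays closed — the path is blocked at V6.
Since every path is blocked, d-separation holds.

Yes — V1 and V2 are d-separated given {V5, V7}.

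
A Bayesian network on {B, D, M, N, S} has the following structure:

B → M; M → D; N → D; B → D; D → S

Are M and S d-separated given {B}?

There are 2 undirected paths between M and S; checking each against the conditioning set {B}:
  1. M → D → S — D:chain[open] ⇒ active
  2. M ← B → D → S — B:fork[blocks]; D:chain[open] ⇒ blocked
Because an active path exists, M and S are not d-separated.

No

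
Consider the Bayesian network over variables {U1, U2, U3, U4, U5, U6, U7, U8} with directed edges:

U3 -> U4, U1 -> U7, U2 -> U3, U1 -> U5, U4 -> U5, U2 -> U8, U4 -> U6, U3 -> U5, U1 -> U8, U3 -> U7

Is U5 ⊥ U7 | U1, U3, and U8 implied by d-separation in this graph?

Yes — U5 and U7 are d-separated given {U1, U3, U8}.

There are 6 undirected paths between U5 and U7; checking each against the conditioning set {U1, U3, U8}:
Path 1: U5 ← U3 ← U2 → U8 ← U1 → U7
  U3 is a chain here and U3 is conditioned on, so the path is blocked at U3.
Path 2: U5 ← U3 → U7
  U3 is a fork here and U3 is conditioned on, so the path is blocked at U3.
Path 3: U5 ← U4 ← U3 ← U2 → U8 ← U1 → U7
  U3 is a chain here and U3 is conditioned on, so the path is blocked at U3.
Path 4: U5 ← U4 ← U3 → U7
  U3 is a fork here and U3 is conditioned on, so the path is blocked at U3.
Path 5: U5 ← U1 → U7
  U1 is a fork here and U1 is conditioned on, so the path is blocked at U1.
Path 6: U5 ← U1 → U8 ← U2 → U3 → U7
  U1 is a fork here and U1 is conditioned on, so the path is blocked at U1.
Since every path is blocked, d-separation holds.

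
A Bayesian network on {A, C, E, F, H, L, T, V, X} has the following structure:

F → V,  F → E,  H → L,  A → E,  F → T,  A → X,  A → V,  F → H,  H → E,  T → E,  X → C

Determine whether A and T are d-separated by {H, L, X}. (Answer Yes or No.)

We examine all 6 paths between A and T:
Path 1: A → E ← F → T
  E is a collider here and neither E nor any of its descendants is conditioned on, so the collider stays closed — the path is blocked at E.
Path 2: A → E ← T
  E is a collider here and neither E nor any of its descendants is conditioned on, so the collider stays closed — the path is blocked at E.
Path 3: A → E ← H ← F → T
  E is a collider here and neither E nor any of its descendants is conditioned on, so the collider stays closed — the path is blocked at E.
Path 4: A → V ← F → E ← T
  V is a collider here and neither V nor any of its descendants is conditioned on, so the collider stays closed — the path is blocked at V.
Path 5: A → V ← F → T
  V is a collider here and neither V nor any of its descendants is conditioned on, so the collider stays closed — the path is blocked at V.
Path 6: A → V ← F → H → E ← T
  V is a collider here and neither V nor any of its descendants is conditioned on, so the collider stays closed — the path is blocked at V.
All paths are blocked; A ⊥ T | {H, L, X} holds.

Yes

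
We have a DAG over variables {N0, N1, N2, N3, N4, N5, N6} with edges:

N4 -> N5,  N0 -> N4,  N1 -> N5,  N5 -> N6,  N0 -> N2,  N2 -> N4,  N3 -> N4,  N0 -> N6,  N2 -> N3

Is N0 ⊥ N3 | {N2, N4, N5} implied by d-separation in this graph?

No

Enumerating the 6 paths from N0 to N3 and testing each for blocking by {N2, N4, N5}:
  1. N0 → N6 ← N5 ← N4 ← N2 → N3 — N6:collider[blocks]; N5:chain[blocks]; N4:chain[blocks]; N2:fork[blocks] ⇒ blocked
  2. N0 → N6 ← N5 ← N4 ← N3 — N6:collider[blocks]; N5:chain[blocks]; N4:chain[blocks] ⇒ blocked
  3. N0 → N4 ← N2 → N3 — N4:collider[open]; N2:fork[blocks] ⇒ blocked
  4. N0 → N4 ← N3 — N4:collider[open] ⇒ active
  5. N0 → N2 → N4 ← N3 — N2:chain[blocks]; N4:collider[open] ⇒ blocked
  6. N0 → N2 → N3 — N2:chain[blocks] ⇒ blocked
At least one path is unblocked, so d-separation fails.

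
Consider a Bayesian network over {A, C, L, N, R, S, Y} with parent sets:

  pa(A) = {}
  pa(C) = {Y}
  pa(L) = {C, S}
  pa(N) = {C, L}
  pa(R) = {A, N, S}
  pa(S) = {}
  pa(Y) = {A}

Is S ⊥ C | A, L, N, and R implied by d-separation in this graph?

No

There are 6 undirected paths between S and C; checking each against the conditioning set {A, L, N, R}:
  1. S → R ← A → Y → C — R:collider[open]; A:fork[blocks]; Y:chain[open] ⇒ blocked
  2. S → R ← N ← C — R:collider[open]; N:chain[blocks] ⇒ blocked
  3. S → R ← N ← L ← C — R:collider[open]; N:chain[blocks]; L:chain[blocks] ⇒ blocked
  4. S → L ← C — L:collider[open] ⇒ active
  5. S → L → N ← C — L:chain[blocks]; N:collider[open] ⇒ blocked
  6. S → L → N → R ← A → Y → C — L:chain[blocks]; N:chain[blocks]; R:collider[open]; A:fork[blocks]; Y:chain[open] ⇒ blocked
Because an active path exists, S and C are not d-separated.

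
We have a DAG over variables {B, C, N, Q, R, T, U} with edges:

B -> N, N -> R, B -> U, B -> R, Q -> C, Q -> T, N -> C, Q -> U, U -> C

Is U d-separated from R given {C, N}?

There are 6 undirected paths between U and R; checking each against the conditioning set {C, N}:
  1. U → C ← N → R — C:collider[open]; N:fork[blocks] ⇒ blocked
  2. U → C ← N ← B → R — C:collider[open]; N:chain[blocks]; B:fork[open] ⇒ blocked
  3. U ← B → R — B:fork[open] ⇒ active
  4. U ← B → N → R — B:fork[open]; N:chain[blocks] ⇒ blocked
  5. U ← Q → C ← N → R — Q:fork[open]; C:collider[open]; N:fork[blocks] ⇒ blocked
  6. U ← Q → C ← N ← B → R — Q:fork[open]; C:collider[open]; N:chain[blocks]; B:fork[open] ⇒ blocked
Since the path U ← B → R is active, U and R are not d-separated given {C, N}.

No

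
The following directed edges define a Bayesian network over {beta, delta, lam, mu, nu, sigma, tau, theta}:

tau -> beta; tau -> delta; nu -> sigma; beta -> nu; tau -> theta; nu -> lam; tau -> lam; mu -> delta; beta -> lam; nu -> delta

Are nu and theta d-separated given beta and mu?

5 paths connect nu and theta; each must be blocked for d-separation to hold:
Path 1: nu → lam ← tau → theta
  lam is a collider here and neither lam nor any of its descendants is conditioned on, so the collider stays closed — the path is blocked at lam.
Path 2: nu → lam ← beta ← tau → theta
  lam is a collider here and neither lam nor any of its descendants is conditioned on, so the collider stays closed — the path is blocked at lam.
Path 3: nu → delta ← tau → theta
  delta is a collider here and neither delta nor any of its descendants is conditioned on, so the collider stays closed — the path is blocked at delta.
Path 4: nu ← beta ← tau → theta
  beta is a chain here and beta is conditioned on, so the path is blocked at beta.
Path 5: nu ← beta → lam ← tau → theta
  beta is a fork here and beta is conditioned on, so the path is blocked at beta.
All paths are blocked; nu ⊥ theta | {beta, mu} holds.

Yes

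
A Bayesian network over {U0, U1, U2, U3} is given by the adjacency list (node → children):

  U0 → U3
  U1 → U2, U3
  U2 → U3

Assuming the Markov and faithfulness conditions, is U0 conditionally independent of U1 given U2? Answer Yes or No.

2 paths connect U0 and U1; each must be blocked for d-separation to hold:
Path 1: U0 → U3 ← U1
  U3 is a collider here and neither U3 nor any of its descendants is conditioned on, so the collider stays closed — the path is blocked at U3.
Path 2: U0 → U3 ← U2 ← U1
  U3 is a collider here and neither U3 nor any of its descendants is conditioned on, so the collider stays closed — the path is blocked at U3.
All paths are blocked; U0 ⊥ U1 | {U2} holds.

Yes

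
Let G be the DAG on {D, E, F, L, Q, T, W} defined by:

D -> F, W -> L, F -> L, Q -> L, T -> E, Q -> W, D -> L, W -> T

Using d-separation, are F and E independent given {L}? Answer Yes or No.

No — F and E are not d-separated given {L}.

Enumerating the 4 paths from F to E and testing each for blocking by {L}:
Path 1: F → L ← W → T → E
  L is a collider and L is conditioned on, which opens it; W is a fork and W is not conditioned on; T is a chain and T is not conditioned on — no node blocks this path, so it is active.
Path 2: F → L ← Q → W → T → E
  L is a collider and L is conditioned on, which opens it; Q is a fork and Q is not conditioned on; W is a chain and W is not conditioned on; T is a chain and T is not conditioned on — no node blocks this path, so it is active.
Path 3: F ← D → L ← W → T → E
  D is a fork and D is not conditioned on; L is a collider and L is conditioned on, which opens it; W is a fork and W is not conditioned on; T is a chain and T is not conditioned on — no node blocks this path, so it is active.
Path 4: F ← D → L ← Q → W → T → E
  D is a fork and D is not conditioned on; L is a collider and L is conditioned on, which opens it; Q is a fork and Q is not conditioned on; W is a chain and W is not conditioned on; T is a chain and T is not conditioned on — no node blocks this path, so it is active.
At least one path is unblocked, so d-separation fails.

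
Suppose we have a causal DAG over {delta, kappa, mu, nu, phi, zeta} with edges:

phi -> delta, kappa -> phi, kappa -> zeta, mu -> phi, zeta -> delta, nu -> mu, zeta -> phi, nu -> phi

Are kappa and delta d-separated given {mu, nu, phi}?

Enumerating the 4 paths from kappa to delta and testing each for blocking by {mu, nu, phi}:
Path 1: kappa → zeta → delta
  zeta is a chain and zeta is not conditioned on — no node blocks this path, so it is active.
Path 2: kappa → zeta → phi → delta
  phi is a chain here and phi is conditioned on, so the path is blocked at phi.
Path 3: kappa → phi ← zeta → delta
  phi is a collider and phi is conditioned on, which opens it; zeta is a fork and zeta is not conditioned on — no node blocks this path, so it is active.
Path 4: kappa → phi → delta
  phi is a chain here and phi is conditioned on, so the path is blocked at phi.
Because an active path exists, kappa and delta are not d-separated.

No — kappa and delta are not d-separated given {mu, nu, phi}.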